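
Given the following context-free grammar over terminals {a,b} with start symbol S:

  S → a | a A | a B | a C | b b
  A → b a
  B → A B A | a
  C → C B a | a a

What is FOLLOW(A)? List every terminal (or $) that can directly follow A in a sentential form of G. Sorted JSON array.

Compute FIRST by fixpoint:
[1]
  A via A→b a: +{b}
  B via B→A B A: +{b}
  B via B→a: +{a}
  C via C→a a: +{a}
  S via S→a: +{a}
  S via S→b b: +{b}
  FIRST(S)={a,b}  FIRST(A)={b}  FIRST(B)={a,b}  FIRST(C)={a}
[2] (stable)
  FIRST(S)={a,b}  FIRST(A)={b}  FIRST(B)={a,b}  FIRST(C)={a}

FOLLOW sets:
seed FOLLOW(S) with $
[1]
  B→A B A: FOLLOW(A) ⊇ FIRST(B) = {a,b}; new: +{a,b}
  B→A B A: FOLLOW(B) ⊇ FIRST(A) = {b}; new: +{b}
  C→C B a: FOLLOW(C) ⊇ FIRST(B) = {a,b}; new: +{a,b}
  C→C B a: FOLLOW(B) ⊇ FIRST(a) = {a}; new: +{a}
  S→a A: FOLLOW(A) ⊇ FOLLOW(S) ⊇ {$}; new: +{$}
  S→a B: FOLLOW(B) ⊇ FOLLOW(S) ⊇ {$}; new: +{$}
  S→a C: FOLLOW(C) ⊇ FOLLOW(S) ⊇ {$}; new: +{$}
  S: {$}  A: {$,a,b}  B: {$,a,b}  C: {$,a,b}
[2] — fixpoint
  S: {$}  A: {$,a,b}  B: {$,a,b}  C: {$,a,b}

FOLLOW(A) = ["$", "a", "b"]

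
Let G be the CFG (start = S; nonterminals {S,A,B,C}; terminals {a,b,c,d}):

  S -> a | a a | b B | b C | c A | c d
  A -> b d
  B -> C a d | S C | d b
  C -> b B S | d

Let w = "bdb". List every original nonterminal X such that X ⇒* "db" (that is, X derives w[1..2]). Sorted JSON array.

CNF form of G:
  S -> T0 B | T0 C | T2 T2 | T3 A | T3 T1 | a
  A -> T0 T1
  B -> C X4 | S C | T1 T0
  C -> T0 X5 | d
  T0 -> b
  T1 -> d
  T2 -> a
  T3 -> c
  X4 -> T2 T1
  X5 -> B S

CYK fill (cells [i..j] with 1 ≤ i ≤ j ≤ 2 only):
  cell(1,1) d: {C,T1}  orig:{C}
  cell(2,2) b: {T0}  orig:{}
  cell(1,2) db: {B}

Original NTs in T[1,2] deriving "db": ["B"]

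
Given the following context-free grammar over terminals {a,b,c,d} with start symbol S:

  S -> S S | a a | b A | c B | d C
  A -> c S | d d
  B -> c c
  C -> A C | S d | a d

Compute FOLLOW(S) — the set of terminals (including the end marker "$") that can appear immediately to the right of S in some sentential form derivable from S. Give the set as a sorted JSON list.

Compute FIRST by fixpoint:
iter 1:
  A via A→c S: +{c}
  A via A→d d: +{d}
  B via B→c c: +{c}
  C via C→A C: +{c,d}
  C via C→a d: +{a}
  S via S→a a: +{a}
  S via S→b A: +{b}
  S via S→c B: +{c}
  S via S→d C: +{d}
  FIRST[S]={a,b,c,d}  FIRST[A]={c,d}  FIRST[B]={c}  FIRST[C]={a,c,d}
iter 2:
  C via C→S d: +{b}
  FIRST[S]={a,b,c,d}  FIRST[A]={c,d}  FIRST[B]={c}  FIRST[C]={a,b,c,d}
iter 3: done
  FIRST[S]={a,b,c,d}  FIRST[A]={c,d}  FIRST[B]={c}  FIRST[C]={a,b,c,d}

Compute FOLLOW by fixpoint:
initialize: $ ∈ FOLLOW(S)
iter 1:
  C→A C: FOLLOW(A) ⊇ FIRST(C) = {a,b,c,d}; new: +{a,b,c,d}
  C→S d: FOLLOW(S) ⊇ FIRST(d) = {d}; new: +{d}
  S→S S: FOLLOW(S) ⊇ FIRST(S) = {a,b,c,d}; new: +{a,b,c}
  S→b A: FOLLOW(A) ⊇ FOLLOW(S) ⊇ {$,a,b,c,d}; new: +{$}
  S→c B: FOLLOW(B) ⊇ FOLLOW(S) ⊇ {$,a,b,c,d}; new: +{$,a,b,c,d}
  S→d C: FOLLOW(C) ⊇ FOLLOW(S) ⊇ {$,a,b,c,d}; new: +{$,a,b,c,d}
  FOLLOW[S]={$,a,b,c,d}  FOLLOW[A]={$,a,b,c,d}  FOLLOW[B]={$,a,b,c,d}  FOLLOW[C]={$,a,b,c,d}
iter 2: (stable)
  FOLLOW[S]={$,a,b,c,d}  FOLLOW[A]={$,a,b,c,d}  FOLLOW[B]={$,a,b,c,d}  FOLLOW[C]={$,a,b,c,d}

FOLLOW(S) = ["$", "a", "b", "c", "d"]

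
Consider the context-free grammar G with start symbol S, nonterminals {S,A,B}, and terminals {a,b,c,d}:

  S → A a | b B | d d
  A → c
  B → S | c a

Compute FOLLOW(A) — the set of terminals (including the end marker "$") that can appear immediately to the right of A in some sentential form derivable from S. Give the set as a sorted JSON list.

Compute FIRST by fixpoint:
round 1:
  A via A→c: +{c}
  B via B→c a: +{c}
  S via S→A a: +{c}
  S via S→b B: +{b}
  S via S→d d: +{d}
  FIRST[S]={b,c,d}  FIRST[A]={c}  FIRST[B]={c}
round 2:
  B via B→S: +{b,d}
  FIRST[S]={b,c,d}  FIRST[A]={c}  FIRST[B]={b,c,d}
round 3: (no change)
  FIRST[S]={b,c,d}  FIRST[A]={c}  FIRST[B]={b,c,d}

FOLLOW iteration:
FOLLOW(S) := {$}
round 1:
  S→A a: FOLLOW(A) ⊇ FIRST(a) = {a}; new: +{a}
  S→b B: FOLLOW(B) ⊇ FOLLOW(S) ⊇ {$}; new: +{$}
  FOLLOW[S]={$}  FOLLOW[A]={a}  FOLLOW[B]={$}
round 2: — fixpoint
  FOLLOW[S]={$}  FOLLOW[A]={a}  FOLLOW[B]={$}

FOLLOW(A) = ["a"]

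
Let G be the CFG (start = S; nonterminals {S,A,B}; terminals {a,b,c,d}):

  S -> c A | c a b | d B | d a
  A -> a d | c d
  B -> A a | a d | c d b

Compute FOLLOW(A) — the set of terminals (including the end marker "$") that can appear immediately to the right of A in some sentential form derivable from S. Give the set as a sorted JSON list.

FIRST iteration:
iter 1:
  A via A→a d: +{a}
  A via A→c d: +{c}
  B via B→A a: +{a,c}
  S via S→c A: +{c}
  S via S→d B: +{d}
  S: {c,d}  A: {a,c}  B: {a,c}
iter 2: (no change)
  S: {c,d}  A: {a,c}  B: {a,c}

FOLLOW sets:
FOLLOW(S) := {$}
round 1:
  B→A a: FOLLOW(A) ⊇ FIRST(a) = {a}; new: +{a}
  S→c A: FOLLOW(A) ⊇ FOLLOW(S) ⊇ {$}; new: +{$}
  S→d B: FOLLOW(B) ⊇ FOLLOW(S) ⊇ {$}; new: +{$}
  S: {$}  A: {$,a}  B: {$}
round 2: done
  S: {$}  A: {$,a}  B: {$}

FOLLOW(A) = ["$", "a"]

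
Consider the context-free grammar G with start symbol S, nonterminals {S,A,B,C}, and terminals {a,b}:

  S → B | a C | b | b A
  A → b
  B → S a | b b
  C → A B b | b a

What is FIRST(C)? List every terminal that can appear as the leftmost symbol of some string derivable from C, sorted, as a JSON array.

Compute FIRST by fixpoint:
iter 1:
  A via A→b: +{b}
  B via B→b b: +{b}
  C via C→A B b: +{b}
  S via S→B: +{b}
  S via S→a C: +{a}
  FIRST[S]={a,b}  FIRST[A]={b}  FIRST[B]={b}  FIRST[C]={b}
iter 2:
  B via B→S a: +{a}
  FIRST[S]={a,b}  FIRST[A]={b}  FIRST[B]={a,b}  FIRST[C]={b}
iter 3: done
  FIRST[S]={a,b}  FIRST[A]={b}  FIRST[B]={a,b}  FIRST[C]={b}

FIRST(C) = ["b"]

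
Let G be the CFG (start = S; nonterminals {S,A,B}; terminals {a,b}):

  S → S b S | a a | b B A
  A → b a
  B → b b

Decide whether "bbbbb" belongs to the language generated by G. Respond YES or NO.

CNF form of G:
  S -> S X2 | T0 X3 | T1 T1
  A -> T0 T1
  B -> T0 T0
  T0 -> b
  T1 -> a
  X2 -> T0 S
  X3 -> B A

CYK table (by increasing span):
  T[0,0] 'b' = {T0}  orig:{}
  T[1,1] 'b' = {T0}  orig:{}
  T[2,2] 'b' = {T0}  orig:{}
  T[3,3] 'b' = {T0}  orig:{}
  T[4,4] 'b' = {T0}  orig:{}
  T[0,1] 'bb' = {B}
  T[1,2] 'bb' = {B}
  T[2,3] 'bb' = {B}
  T[3,4] 'bb' = {B}
  T[0,2] 'bbb' = ∅
  T[1,3] 'bbb' = ∅
  T[2,4] 'bbb' = ∅
  T[0,3] 'bbbb' = ∅
  T[1,4] 'bbbb' = ∅
  T[0,4] 'bbbbb' = ∅

S ∉ T[0,4] ⇒ NO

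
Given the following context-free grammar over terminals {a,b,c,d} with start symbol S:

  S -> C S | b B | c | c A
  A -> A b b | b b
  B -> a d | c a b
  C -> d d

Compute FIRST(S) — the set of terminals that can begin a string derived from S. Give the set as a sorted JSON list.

FIRST iteration:
iter 1:
  A via A→b b: +{b}
  B via B→a d: +{a}
  B via B→c a b: +{c}
  C via C→d d: +{d}
  S via S→C S: +{d}
  S via S→b B: +{b}
  S via S→c: +{c}
  S: {b,c,d}  A: {b}  B: {a,c}  C: {d}
iter 2: done
  S: {b,c,d}  A: {b}  B: {a,c}  C: {d}

FIRST(S) = ["b", "c", "d"]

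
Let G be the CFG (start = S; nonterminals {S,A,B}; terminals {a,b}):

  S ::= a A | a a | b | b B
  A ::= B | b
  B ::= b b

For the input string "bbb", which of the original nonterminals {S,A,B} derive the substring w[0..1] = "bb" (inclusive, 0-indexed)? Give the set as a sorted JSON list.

Convert to CNF:
  S -> T0 B | T1 A | T1 T1 | b
  A -> T0 T0 | b
  B -> T0 T0
  T0 -> b
  T1 -> a

CYK table (by increasing span) (cells [i..j] with 0 ≤ i ≤ j ≤ 1 only):
  T[0,0] 'b' = {A,S,T0}  orig:{A,S}
  T[1,1] 'b' = {A,S,T0}  orig:{A,S}
  T[0,1] 'bb' = {A,B}

Original NTs in T[0,1] deriving "bb": ["A", "B"]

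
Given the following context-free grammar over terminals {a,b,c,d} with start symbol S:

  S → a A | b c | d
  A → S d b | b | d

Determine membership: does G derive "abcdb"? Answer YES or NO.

Convert to CNF:
  S -> T1 T3 | T2 A | d
  A -> S X4 | b | d
  T0 -> d
  T1 -> b
  T2 -> a
  T3 -> c
  X4 -> T0 T1

CYK fill:
  cell(0,0) a: {T2}  orig:{}
  cell(1,1) b: {A,T1}  orig:{A}
  cell(2,2) c: {T3}  orig:{}
  cell(3,3) d: {A,S,T0}  orig:{A,S}
  cell(4,4) b: {A,T1}  orig:{A}
  cell(0,1) ab: {S}
  cell(1,2) bc: {S}
  cell(2,3) cd: ∅
  cell(3,4) db: {X4}  orig:{}
  cell(0,2) abc: ∅
  cell(1,3) bcd: ∅
  cell(2,4) cdb: ∅
  cell(0,3) abcd: ∅
  cell(1,4) bcdb: {A}
  cell(0,4) abcdb: {S}

S ∈ T[0,4] ⇒ YES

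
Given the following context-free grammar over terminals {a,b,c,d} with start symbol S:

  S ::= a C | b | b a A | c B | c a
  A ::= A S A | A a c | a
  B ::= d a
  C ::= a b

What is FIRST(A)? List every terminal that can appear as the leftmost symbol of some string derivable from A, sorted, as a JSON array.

FIRST sets, iterate to fixpoint:
pass 1:
  A via A→a: +{a}
  B via B→d a: +{d}
  C via C→a b: +{a}
  S via S→a C: +{a}
  S via S→b: +{b}
  S via S→c B: +{c}
  S: {a,b,c}  A: {a}  B: {d}  C: {a}
pass 2: done
  S: {a,b,c}  A: {a}  B: {d}  C: {a}

FIRST(A) = ["a"]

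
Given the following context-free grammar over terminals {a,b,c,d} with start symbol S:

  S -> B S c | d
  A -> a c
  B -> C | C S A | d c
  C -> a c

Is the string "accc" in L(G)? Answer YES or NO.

CNF form of G:
  S -> B X4 | d
  A -> T0 T1
  B -> C X3 | T0 T1 | T2 T1
  C -> T0 T1
  T0 -> a
  T1 -> c
  T2 -> d
  X3 -> S A
  X4 -> S T1

CYK table (by increasing span):
  [0..0]={T0}  "a"  orig:{}
  [1..1]={T1}  "c"  orig:{}
  [2..2]={T1}  "c"  orig:{}
  [3..3]={T1}  "c"  orig:{}
  [0..1]={A,B,C}  "ac"
  [1..2]=∅  "cc"
  [2..3]=∅  "cc"
  [0..2]=∅  "acc"
  [1..3]=∅  "ccc"
  [0..3]=∅  "accc"

S ∉ T[0,3] ⇒ NO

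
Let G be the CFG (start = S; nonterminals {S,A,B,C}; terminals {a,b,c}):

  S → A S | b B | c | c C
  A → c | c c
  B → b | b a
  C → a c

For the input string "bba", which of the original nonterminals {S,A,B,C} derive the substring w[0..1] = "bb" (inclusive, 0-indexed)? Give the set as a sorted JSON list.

Convert to CNF:
  S -> A S | T0 C | T1 B | c
  A -> T0 T0 | c
  B -> T1 T2 | b
  C -> T2 T0
  T0 -> c
  T1 -> b
  T2 -> a

Fill CYK table bottom-up — only the sub-triangle for w[0..1]:
  [0..0]={B,T1}  "b"  orig:{B}
  [1..1]={B,T1}  "b"  orig:{B}
  [0..1]={S}  "bb"

Original NTs in T[0,1] deriving "bb": ["S"]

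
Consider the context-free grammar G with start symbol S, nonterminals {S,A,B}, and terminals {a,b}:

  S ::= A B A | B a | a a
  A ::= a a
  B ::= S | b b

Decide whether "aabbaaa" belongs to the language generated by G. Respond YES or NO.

CNF form of G:
  S -> A X3 | B T0 | T0 T0
  A -> T0 T0
  B -> A X2 | B T0 | T0 T0 | T1 T1
  T0 -> a
  T1 -> b
  X2 -> B A
  X3 -> B A

CYK table (by increasing span):
  [0..0]={T0}  "a"  orig:{}
  [1..1]={T0}  "a"  orig:{}
  [2..2]={T1}  "b"  orig:{}
  [3..3]={T1}  "b"  orig:{}
  [4..4]={T0}  "a"  orig:{}
  [5..5]={T0}  "a"  orig:{}
  [6..6]={T0}  "a"  orig:{}
  [0..1]={A,B,S}  "aa"
  [1..2]=∅  "ab"
  [2..3]={B}  "bb"
  [3..4]=∅  "ba"
  [4..5]={A,B,S}  "aa"
  [5..6]={A,B,S}  "aa"
  [0..2]=∅  "aab"
  [1..3]=∅  "abb"
  [2..4]={B,S}  "bba"
  [3..5]=∅  "baa"
  [4..6]={B,S}  "aaa"
  [0..3]=∅  "aabb"
  [1..4]=∅  "abba"
  [2..5]={B,S,X2,X3}  "bbaa"  orig:{B,S}
  [3..6]=∅  "baaa"
  [0..4]=∅  "aabba"
  [1..5]=∅  "abbaa"
  [2..6]={B,S,X2,X3}  "bbaaa"  orig:{B,S}
  [0..5]={B,S}  "aabbaa"
  [1..6]=∅  "abbaaa"
  [0..6]={B,S}  "aabbaaa"

S ∈ T[0,6] ⇒ YES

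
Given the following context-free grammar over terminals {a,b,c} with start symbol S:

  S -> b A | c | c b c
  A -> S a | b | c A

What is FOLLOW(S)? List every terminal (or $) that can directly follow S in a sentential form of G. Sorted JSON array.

FIRST iteration:
iter 1:
  A via A→b: +{b}
  A via A→c A: +{c}
  S via S→b A: +{b}
  S via S→c: +{c}
  FIRST(S)={b,c}  FIRST(A)={b,c}
iter 2: (no change)
  FIRST(S)={b,c}  FIRST(A)={b,c}

FOLLOW sets:
FOLLOW(S) := {$}
pass 1:
  A→S a: FOLLOW(S) ⊇ FIRST(a) = {a}; new: +{a}
  S→b A: FOLLOW(A) ⊇ FOLLOW(S) ⊇ {$,a}; new: +{$,a}
  S: {$,a}  A: {$,a}
pass 2: done
  S: {$,a}  A: {$,a}

FOLLOW(S) = ["$", "a"]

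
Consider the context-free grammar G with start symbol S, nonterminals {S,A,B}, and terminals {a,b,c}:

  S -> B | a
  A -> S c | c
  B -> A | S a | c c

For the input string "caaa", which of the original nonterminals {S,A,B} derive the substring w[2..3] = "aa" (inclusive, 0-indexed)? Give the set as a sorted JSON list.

CNF form of G:
  S -> S T0 | S T1 | T0 T0 | a | c
  A -> S T0 | c
  B -> S T0 | S T1 | T0 T0 | c
  T0 -> c
  T1 -> a

Fill CYK table bottom-up, restricted to cells inside w[2..3]:
  T[2,2] 'a' = {S,T1}  orig:{S}
  T[3,3] 'a' = {S,T1}  orig:{S}
  T[2,3] 'aa' = {B,S}

Original NTs in T[2,3] deriving "aa": ["B", "S"]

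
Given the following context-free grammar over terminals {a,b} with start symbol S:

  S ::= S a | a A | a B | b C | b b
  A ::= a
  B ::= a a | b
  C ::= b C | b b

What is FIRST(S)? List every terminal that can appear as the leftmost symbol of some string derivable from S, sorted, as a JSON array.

Compute FIRST by fixpoint:
round 1:
  A via A→a: +{a}
  B via B→a a: +{a}
  B via B→b: +{b}
  C via C→b C: +{b}
  S via S→a A: +{a}
  S via S→b C: +{b}
  FIRST(S)={a,b}  FIRST(A)={a}  FIRST(B)={a,b}  FIRST(C)={b}
round 2: done
  FIRST(S)={a,b}  FIRST(A)={a}  FIRST(B)={a,b}  FIRST(C)={b}

FIRST(S) = ["a", "b"]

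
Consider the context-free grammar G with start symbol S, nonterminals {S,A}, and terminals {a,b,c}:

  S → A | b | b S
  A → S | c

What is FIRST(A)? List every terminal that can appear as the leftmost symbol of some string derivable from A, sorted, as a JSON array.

FIRST iteration:
iter 1:
  A via A→c: +{c}
  S via S→A: +{c}
  S via S→b: +{b}
  FIRST[S]={b,c}  FIRST[A]={c}
iter 2:
  A via A→S: +{b}
  FIRST[S]={b,c}  FIRST[A]={b,c}
iter 3: (no change)
  FIRST[S]={b,c}  FIRST[A]={b,c}

FIRST(A) = ["b", "c"]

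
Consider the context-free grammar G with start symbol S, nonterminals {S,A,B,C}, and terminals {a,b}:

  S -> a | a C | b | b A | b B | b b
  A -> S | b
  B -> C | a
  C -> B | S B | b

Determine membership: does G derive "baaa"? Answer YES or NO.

Convert to CNF:
  S -> T0 C | T1 A | T1 B | T1 T1 | a | b
  A -> T0 C | T1 A | T1 B | T1 T1 | a | b
  B -> S B | a | b
  C -> S B | a | b
  T0 -> a
  T1 -> b

Fill CYK table bottom-up:
  cell(0,0) b: {A,B,C,S,T1}  orig:{A,B,C,S}
  cell(1,1) a: {A,B,C,S,T0}  orig:{A,B,C,S}
  cell(2,2) a: {A,B,C,S,T0}  orig:{A,B,C,S}
  cell(3,3) a: {A,B,C,S,T0}  orig:{A,B,C,S}
  cell(0,1) ba: {A,B,C,S}
  cell(1,2) aa: {A,B,C,S}
  cell(2,3) aa: {A,B,C,S}
  cell(0,2) baa: {A,B,C,S}
  cell(1,3) aaa: {A,B,C,S}
  cell(0,3) baaa: {A,B,C,S}

S ∈ T[0,3] ⇒ YES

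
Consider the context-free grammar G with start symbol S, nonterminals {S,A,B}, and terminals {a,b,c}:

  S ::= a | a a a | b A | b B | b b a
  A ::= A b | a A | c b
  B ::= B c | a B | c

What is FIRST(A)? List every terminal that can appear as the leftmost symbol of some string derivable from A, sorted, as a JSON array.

Compute FIRST by fixpoint:
round 1:
  A via A→a A: +{a}
  A via A→c b: +{c}
  B via B→a B: +{a}
  B via B→c: +{c}
  S via S→a: +{a}
  S via S→b A: +{b}
  FIRST(S)={a,b}  FIRST(A)={a,c}  FIRST(B)={a,c}
round 2: done
  FIRST(S)={a,b}  FIRST(A)={a,c}  FIRST(B)={a,c}

FIRST(A) = ["a", "c"]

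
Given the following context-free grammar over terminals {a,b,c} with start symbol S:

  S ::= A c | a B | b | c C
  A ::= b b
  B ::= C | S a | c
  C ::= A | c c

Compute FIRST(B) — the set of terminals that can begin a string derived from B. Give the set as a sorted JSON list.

FIRST sets, iterate to fixpoint:
iter 1:
  A via A→b b: +{b}
  B via B→c: +{c}
  C via C→A: +{b}
  C via C→c c: +{c}
  S via S→A c: +{b}
  S via S→a B: +{a}
  S via S→c C: +{c}
  FIRST[S]={a,b,c}  FIRST[A]={b}  FIRST[B]={c}  FIRST[C]={b,c}
iter 2:
  B via B→C: +{b}
  B via B→S a: +{a}
  FIRST[S]={a,b,c}  FIRST[A]={b}  FIRST[B]={a,b,c}  FIRST[C]={b,c}
iter 3: (no change)
  FIRST[S]={a,b,c}  FIRST[A]={b}  FIRST[B]={a,b,c}  FIRST[C]={b,c}

FIRST(B) = ["a", "b", "c"]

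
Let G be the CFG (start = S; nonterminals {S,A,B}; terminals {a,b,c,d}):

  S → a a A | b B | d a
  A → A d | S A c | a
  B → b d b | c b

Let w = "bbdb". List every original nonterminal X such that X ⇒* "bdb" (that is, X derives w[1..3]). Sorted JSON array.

CNF form of G:
  S -> T0 T3 | T2 B | T3 X6
  A -> A T0 | S X4 | a
  B -> T1 T2 | T2 X5
  T0 -> d
  T1 -> c
  T2 -> b
  T3 -> a
  X4 -> A T1
  X5 -> T0 T2
  X6 -> T3 A

Fill CYK table bottom-up — only the sub-triangle for w[1..3]:
  T[1,1] 'b' = {T2}  orig:{}
  T[2,2] 'd' = {T0}  orig:{}
  T[3,3] 'b' = {T2}  orig:{}
  T[1,2] 'bd' = ∅
  T[2,3] 'db' = {X5}  orig:{}
  T[1,3] 'bdb' = {B}

Original NTs in T[1,3] deriving "bdb": ["B"]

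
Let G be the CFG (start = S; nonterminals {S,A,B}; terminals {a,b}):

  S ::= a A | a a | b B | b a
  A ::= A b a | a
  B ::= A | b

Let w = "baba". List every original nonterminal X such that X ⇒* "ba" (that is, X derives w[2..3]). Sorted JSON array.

CNF form of G:
  S -> T0 B | T0 T1 | T1 A | T1 T1
  A -> A X2 | a
  B -> A X3 | a | b
  T0 -> b
  T1 -> a
  X2 -> T0 T1
  X3 -> T0 T1

CYK fill — only the sub-triangle for w[2..3]:
  cell(2,2) b: {B,T0}  orig:{B}
  cell(3,3) a: {A,B,T1}  orig:{A,B}
  cell(2,3) ba: {S,X2,X3}  orig:{S}

Original NTs in T[2,3] deriving "ba": ["S"]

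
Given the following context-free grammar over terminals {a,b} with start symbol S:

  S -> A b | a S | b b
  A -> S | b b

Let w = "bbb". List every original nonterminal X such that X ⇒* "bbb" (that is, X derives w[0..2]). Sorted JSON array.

Convert to CNF:
  S -> A T0 | T0 T0 | T1 S
  A -> A T0 | T0 T0 | T1 S
  T0 -> b
  T1 -> a

Fill CYK table bottom-up (cells [i..j] with 0 ≤ i ≤ j ≤ 2 only):
  [0..0]={T0}  "b"  orig:{}
  [1..1]={T0}  "b"  orig:{}
  [2..2]={T0}  "b"  orig:{}
  [0..1]={A,S}  "bb"
  [1..2]={A,S}  "bb"
  [0..2]={A,S}  "bbb"

Original NTs in T[0,2] deriving "bbb": ["A", "S"]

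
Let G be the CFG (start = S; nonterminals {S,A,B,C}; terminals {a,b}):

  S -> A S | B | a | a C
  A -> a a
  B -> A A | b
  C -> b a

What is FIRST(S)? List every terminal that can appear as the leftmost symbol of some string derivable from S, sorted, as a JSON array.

Compute FIRST by fixpoint:
iter 1:
  A via A→a a: +{a}
  B via B→A A: +{a}
  B via B→b: +{b}
  C via C→b a: +{b}
  S via S→A S: +{a}
  S via S→B: +{b}
  FIRST[S]={a,b}  FIRST[A]={a}  FIRST[B]={a,b}  FIRST[C]={b}
iter 2: — fixpoint
  FIRST[S]={a,b}  FIRST[A]={a}  FIRST[B]={a,b}  FIRST[C]={b}

FIRST(S) = ["a", "b"]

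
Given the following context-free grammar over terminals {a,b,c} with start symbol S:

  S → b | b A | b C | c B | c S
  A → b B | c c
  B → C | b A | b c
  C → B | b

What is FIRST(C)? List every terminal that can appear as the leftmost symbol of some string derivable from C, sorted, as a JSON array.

FIRST sets, iterate to fixpoint:
pass 1:
  A via A→b B: +{b}
  A via A→c c: +{c}
  B via B→b A: +{b}
  C via C→B: +{b}
  S via S→b: +{b}
  S via S→c B: +{c}
  S: {b,c}  A: {b,c}  B: {b}  C: {b}
pass 2: — fixpoint
  S: {b,c}  A: {b,c}  B: {b}  C: {b}

FIRST(C) = ["b"]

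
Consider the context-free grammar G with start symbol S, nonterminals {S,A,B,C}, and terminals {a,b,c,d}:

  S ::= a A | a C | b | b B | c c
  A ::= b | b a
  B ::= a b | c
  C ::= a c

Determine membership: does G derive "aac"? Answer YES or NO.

CNF form of G:
  S -> T0 B | T1 A | T1 C | T2 T2 | b
  A -> T0 T1 | b
  B -> T1 T0 | c
  C -> T1 T2
  T0 -> b
  T1 -> a
  T2 -> c

Fill CYK table bottom-up:
  [0..0]={T1}  "a"  orig:{}
  [1..1]={T1}  "a"  orig:{}
  [2..2]={B,T2}  "c"  orig:{B}
  [0..1]=∅  "aa"
  [1..2]={C}  "ac"
  [0..2]={S}  "aac"

S ∈ T[0,2] ⇒ YES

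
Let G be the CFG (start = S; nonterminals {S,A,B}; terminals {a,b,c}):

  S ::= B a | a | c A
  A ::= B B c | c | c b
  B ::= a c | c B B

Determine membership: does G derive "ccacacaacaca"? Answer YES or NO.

Convert to CNF:
  S -> B T2 | T0 A | a
  A -> B X3 | T0 T1 | c
  B -> T0 X4 | T2 T0
  T0 -> c
  T1 -> b
  T2 -> a
  X3 -> B T0
  X4 -> B B

CYK fill:
  [0..0]={A,T0}  "c"  orig:{A}
  [1..1]={A,T0}  "c"  orig:{A}
  [2..2]={S,T2}  "a"  orig:{S}
  [3..3]={A,T0}  "c"  orig:{A}
  [4..4]={S,T2}  "a"  orig:{S}
  [5..5]={A,T0}  "c"  orig:{A}
  [6..6]={S,T2}  "a"  orig:{S}
  [7..7]={S,T2}  "a"  orig:{S}
  [8..8]={A,T0}  "c"  orig:{A}
  [9..9]={S,T2}  "a"  orig:{S}
  [10..10]={A,T0}  "c"  orig:{A}
  [11..11]={S,T2}  "a"  orig:{S}
  [0..1]={S}  "cc"
  [1..2]=∅  "ca"
  [2..3]={B}  "ac"
  [3..4]=∅  "ca"
  [4..5]={B}  "ac"
  [5..6]=∅  "ca"
  [6..7]=∅  "aa"
  [7..8]={B}  "ac"
  [8..9]=∅  "ca"
  [9..10]={B}  "ac"
  [10..11]=∅  "ca"
  [0..2]=∅  "cca"
  [1..3]=∅  "cac"
  [2..4]={S}  "aca"
  [3..5]=∅  "cac"
  [4..6]={S}  "aca"
  [5..7]=∅  "caa"
  [6..8]=∅  "aac"
  [7..9]={S}  "aca"
  [8..10]=∅  "cac"
  [9..11]={S}  "aca"
  [0..3]=∅  "ccac"
  [1..4]=∅  "caca"
  [2..5]={X4}  "acac"  orig:{}
  [3..6]=∅  "caca"
  [4..7]=∅  "acaa"
  [5..8]=∅  "caac"
  [6..9]=∅  "aaca"
  [7..10]={X4}  "acac"  orig:{}
  [8..11]=∅  "caca"
  [0..4]=∅  "ccaca"
  [1..5]={B}  "cacac"
  [2..6]=∅  "acaca"
  [3..7]=∅  "cacaa"
  [4..8]=∅  "acaac"
  [5..9]=∅  "caaca"
  [6..10]=∅  "aacac"
  [7..11]=∅  "acaca"
  [0..5]=∅  "ccacac"
  [1..6]={S}  "cacaca"
  [2..7]=∅  "acacaa"
  [3..8]=∅  "cacaac"
  [4..9]=∅  "acaaca"
  [5..10]=∅  "caacac"
  [6..11]=∅  "aacaca"
  [0..6]=∅  "ccacaca"
  [1..7]=∅  "cacacaa"
  [2..8]=∅  "acacaac"
  [3..9]=∅  "cacaaca"
  [4..10]=∅  "acaacac"
  [5..11]=∅  "caacaca"
  [0..7]=∅  "ccacacaa"
  [1..8]=∅  "cacacaac"
  [2..9]=∅  "acacaaca"
  [3..10]=∅  "cacaacac"
  [4..11]=∅  "acaacaca"
  [0..8]=∅  "ccacacaac"
  [1..9]=∅  "cacacaaca"
  [2..10]=∅  "acacaacac"
  [3..11]=∅  "cacaacaca"
  [0..9]=∅  "ccacacaaca"
  [1..10]=∅  "cacacaacac"
  [2..11]=∅  "acacaacaca"
  [0..10]=∅  "ccacacaacac"
  [1..11]=∅  "cacacaacaca"
  [0..11]=∅  "ccacacaacaca"

S ∉ T[0,11] ⇒ NO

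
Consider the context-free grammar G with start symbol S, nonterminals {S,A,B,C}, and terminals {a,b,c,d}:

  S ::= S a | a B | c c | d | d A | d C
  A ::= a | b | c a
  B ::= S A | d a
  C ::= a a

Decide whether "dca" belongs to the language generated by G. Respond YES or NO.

Convert to CNF:
  S -> S T1 | T0 T0 | T1 B | T2 A | T2 C | d
  A -> T0 T1 | a | b
  B -> S A | T2 T1
  C -> T1 T1
  T0 -> c
  T1 -> a
  T2 -> d

CYK table (by increasing span):
  T[0,0] 'd' = {S,T2}  orig:{S}
  T[1,1] 'c' = {T0}  orig:{}
  T[2,2] 'a' = {A,T1}  orig:{A}
  T[0,1] 'dc' = ∅
  T[1,2] 'ca' = {A}
  T[0,2] 'dca' = {B,S}

S ∈ T[0,2] ⇒ YES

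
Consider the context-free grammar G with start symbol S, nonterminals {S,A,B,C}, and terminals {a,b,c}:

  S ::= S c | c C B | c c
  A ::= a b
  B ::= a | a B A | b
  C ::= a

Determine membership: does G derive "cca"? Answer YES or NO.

CNF form of G:
  S -> S T2 | T2 T2 | T2 X4
  A -> T0 T1
  B -> T0 X3 | a | b
  C -> a
  T0 -> a
  T1 -> b
  T2 -> c
  X3 -> B A
  X4 -> C B

CYK fill:
  [0..0]={T2}  "c"  orig:{}
  [1..1]={T2}  "c"  orig:{}
  [2..2]={B,C,T0}  "a"  orig:{B,C}
  [0..1]={S}  "cc"
  [1..2]=∅  "ca"
  [0..2]=∅  "cca"

S ∉ T[0,2] ⇒ NO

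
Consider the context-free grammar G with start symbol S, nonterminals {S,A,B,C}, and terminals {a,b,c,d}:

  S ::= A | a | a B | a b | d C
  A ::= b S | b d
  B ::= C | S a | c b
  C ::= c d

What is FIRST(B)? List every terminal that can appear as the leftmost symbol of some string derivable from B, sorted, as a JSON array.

FIRST iteration:
iter 1:
  A via A→b S: +{b}
  B via B→c b: +{c}
  C via C→c d: +{c}
  S via S→A: +{b}
  S via S→a: +{a}
  S via S→d C: +{d}
  FIRST(S)={a,b,d}  FIRST(A)={b}  FIRST(B)={c}  FIRST(C)={c}
iter 2:
  B via B→S a: +{a,b,d}
  FIRST(S)={a,b,d}  FIRST(A)={b}  FIRST(B)={a,b,c,d}  FIRST(C)={c}
iter 3: (no change)
  FIRST(S)={a,b,d}  FIRST(A)={b}  FIRST(B)={a,b,c,d}  FIRST(C)={c}

FIRST(B) = ["a", "b", "c", "d"]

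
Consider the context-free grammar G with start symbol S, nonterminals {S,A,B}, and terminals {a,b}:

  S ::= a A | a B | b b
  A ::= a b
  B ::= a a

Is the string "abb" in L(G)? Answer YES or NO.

Convert to CNF:
  S -> T0 A | T0 B | T1 T1
  A -> T0 T1
  B -> T0 T0
  T0 -> a
  T1 -> b

Fill CYK table bottom-up:
  cell(0,0) a: {T0}  orig:{}
  cell(1,1) b: {T1}  orig:{}
  cell(2,2) b: {T1}  orig:{}
  cell(0,1) ab: {A}
  cell(1,2) bb: {S}
  cell(0,2) abb: ∅

S ∉ T[0,2] ⇒ NO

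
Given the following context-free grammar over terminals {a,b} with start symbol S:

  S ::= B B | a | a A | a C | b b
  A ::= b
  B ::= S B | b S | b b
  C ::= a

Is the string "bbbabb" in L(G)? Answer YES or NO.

CNF form of G:
  S -> B B | T0 T0 | T1 A | T1 C | a
  A -> b
  B -> S B | T0 S | T0 T0
  C -> a
  T0 -> b
  T1 -> a

Fill CYK table bottom-up:
  [0..0]={A,T0}  "b"  orig:{A}
  [1..1]={A,T0}  "b"  orig:{A}
  [2..2]={A,T0}  "b"  orig:{A}
  [3..3]={C,S,T1}  "a"  orig:{C,S}
  [4..4]={A,T0}  "b"  orig:{A}
  [5..5]={A,T0}  "b"  orig:{A}
  [0..1]={B,S}  "bb"
  [1..2]={B,S}  "bb"
  [2..3]={B}  "ba"
  [3..4]={S}  "ab"
  [4..5]={B,S}  "bb"
  [0..2]={B}  "bbb"
  [1..3]=∅  "bba"
  [2..4]={B}  "bab"
  [3..5]={B}  "abb"
  [0..3]={B,S}  "bbba"
  [1..4]=∅  "bbab"
  [2..5]={S}  "babb"
  [0..4]={B,S}  "bbbab"
  [1..5]={B,S}  "bbabb"
  [0..5]={B,S}  "bbbabb"

S ∈ T[0,5] ⇒ YES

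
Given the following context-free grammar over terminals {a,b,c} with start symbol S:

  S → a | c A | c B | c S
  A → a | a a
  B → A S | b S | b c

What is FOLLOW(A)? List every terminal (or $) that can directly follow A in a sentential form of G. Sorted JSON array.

FIRST sets, iterate to fixpoint:
round 1:
  A via A→a: +{a}
  B via B→A S: +{a}
  B via B→b S: +{b}
  S via S→a: +{a}
  S via S→c A: +{c}
  FIRST(S)={a,c}  FIRST(A)={a}  FIRST(B)={a,b}
round 2: (stable)
  FIRST(S)={a,c}  FIRST(A)={a}  FIRST(B)={a,b}

FOLLOW sets:
initialize: $ ∈ FOLLOW(S)
iter 1:
  B→A S: FOLLOW(A) ⊇ FIRST(S) = {a,c}; new: +{a,c}
  S→c A: FOLLOW(A) ⊇ FOLLOW(S) ⊇ {$}; new: +{$}
  S→c B: FOLLOW(B) ⊇ FOLLOW(S) ⊇ {$}; new: +{$}
  FOLLOW[S]={$}  FOLLOW[A]={$,a,c}  FOLLOW[B]={$}
iter 2: — fixpoint
  FOLLOW[S]={$}  FOLLOW[A]={$,a,c}  FOLLOW[B]={$}

FOLLOW(A) = ["$", "a", "c"]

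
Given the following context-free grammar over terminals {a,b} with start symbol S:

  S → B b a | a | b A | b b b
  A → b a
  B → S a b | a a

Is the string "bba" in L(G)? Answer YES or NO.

CNF form of G:
  S -> B X3 | T0 A | T0 X4 | a
  A -> T0 T1
  B -> S X2 | T1 T1
  T0 -> b
  T1 -> a
  X2 -> T1 T0
  X3 -> T0 T1
  X4 -> T0 T0

CYK table (by increasing span):
  cell(0,0) b: {T0}  orig:{}
  cell(1,1) b: {T0}  orig:{}
  cell(2,2) a: {S,T1}  orig:{S}
  cell(0,1) bb: {X4}  orig:{}
  cell(1,2) ba: {A,X3}  orig:{A}
  cell(0,2) bba: {S}

S ∈ T[0,2] ⇒ YES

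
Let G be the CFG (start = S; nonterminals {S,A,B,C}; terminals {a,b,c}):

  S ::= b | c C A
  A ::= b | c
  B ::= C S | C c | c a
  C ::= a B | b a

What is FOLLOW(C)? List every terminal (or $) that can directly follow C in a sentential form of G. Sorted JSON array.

FIRST iteration:
round 1:
  A via A→b: +{b}
  A via A→c: +{c}
  B via B→c a: +{c}
  C via C→a B: +{a}
  C via C→b a: +{b}
  S via S→b: +{b}
  S via S→c C A: +{c}
  FIRST(S)={b,c}  FIRST(A)={b,c}  FIRST(B)={c}  FIRST(C)={a,b}
round 2:
  B via B→C S: +{a,b}
  FIRST(S)={b,c}  FIRST(A)={b,c}  FIRST(B)={a,b,c}  FIRST(C)={a,b}
round 3: (no change)
  FIRST(S)={b,c}  FIRST(A)={b,c}  FIRST(B)={a,b,c}  FIRST(C)={a,b}

FOLLOW iteration:
seed FOLLOW(S) with $
[1]
  B→C S: FOLLOW(C) ⊇ FIRST(S) = {b,c}; new: +{b,c}
  C→a B: FOLLOW(B) ⊇ FOLLOW(C) ⊇ {b,c}; new: +{b,c}
  S→c C A: FOLLOW(A) ⊇ FOLLOW(S) ⊇ {$}; new: +{$}
  S: {$}  A: {$}  B: {b,c}  C: {b,c}
[2]
  B→C S: FOLLOW(S) ⊇ FOLLOW(B) ⊇ {b,c}; new: +{b,c}
  S→c C A: FOLLOW(A) ⊇ FOLLOW(S) ⊇ {$,b,c}; new: +{b,c}
  S: {$,b,c}  A: {$,b,c}  B: {b,c}  C: {b,c}
[3] done
  S: {$,b,c}  A: {$,b,c}  B: {b,c}  C: {b,c}

FOLLOW(C) = ["b", "c"]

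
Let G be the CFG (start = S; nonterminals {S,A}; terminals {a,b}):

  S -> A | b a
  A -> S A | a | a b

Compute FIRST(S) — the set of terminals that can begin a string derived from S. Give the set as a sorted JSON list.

FIRST sets, iterate to fixpoint:
iter 1:
  A via A→a: +{a}
  S via S→A: +{a}
  S via S→b a: +{b}
  S: {a,b}  A: {a}
iter 2:
  A via A→S A: +{b}
  S: {a,b}  A: {a,b}
iter 3: done
  S: {a,b}  A: {a,b}

FIRST(S) = ["a", "b"]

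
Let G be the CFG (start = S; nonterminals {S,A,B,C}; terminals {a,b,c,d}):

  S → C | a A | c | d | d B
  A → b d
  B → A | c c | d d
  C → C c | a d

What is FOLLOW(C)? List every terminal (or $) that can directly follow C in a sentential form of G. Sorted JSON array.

FIRST iteration:
pass 1:
  A via A→b d: +{b}
  B via B→A: +{b}
  B via B→c c: +{c}
  B via B→d d: +{d}
  C via C→a d: +{a}
  S via S→C: +{a}
  S via S→c: +{c}
  S via S→d: +{d}
  S: {a,c,d}  A: {b}  B: {b,c,d}  C: {a}
pass 2: done
  S: {a,c,d}  A: {b}  B: {b,c,d}  C: {a}

FOLLOW iteration:
initialize: $ ∈ FOLLOW(S)
round 1:
  C→C c: FOLLOW(C) ⊇ FIRST(c) = {c}; new: +{c}
  S→C: FOLLOW(C) ⊇ FOLLOW(S) ⊇ {$}; new: +{$}
  S→a A: FOLLOW(A) ⊇ FOLLOW(S) ⊇ {$}; new: +{$}
  S→d B: FOLLOW(B) ⊇ FOLLOW(S) ⊇ {$}; new: +{$}
  S: {$}  A: {$}  B: {$}  C: {$,c}
round 2: (no change)
  S: {$}  A: {$}  B: {$}  C: {$,c}

FOLLOW(C) = ["$", "c"]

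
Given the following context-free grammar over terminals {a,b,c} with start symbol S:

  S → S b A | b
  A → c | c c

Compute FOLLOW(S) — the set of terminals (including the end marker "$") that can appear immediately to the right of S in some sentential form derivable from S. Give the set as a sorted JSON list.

FIRST sets, iterate to fixpoint:
[1]
  A via A→c: +{c}
  S via S→b: +{b}
  FIRST(S)={b}  FIRST(A)={c}
[2] (no change)
  FIRST(S)={b}  FIRST(A)={c}

FOLLOW iteration:
initialize: $ ∈ FOLLOW(S)
round 1:
  S→S b A: FOLLOW(S) ⊇ FIRST(b) = {b}; new: +{b}
  S→S b A: FOLLOW(A) ⊇ FOLLOW(S) ⊇ {$,b}; new: +{$,b}
  S: {$,b}  A: {$,b}
round 2: (no change)
  S: {$,b}  A: {$,b}

FOLLOW(S) = ["$", "b"]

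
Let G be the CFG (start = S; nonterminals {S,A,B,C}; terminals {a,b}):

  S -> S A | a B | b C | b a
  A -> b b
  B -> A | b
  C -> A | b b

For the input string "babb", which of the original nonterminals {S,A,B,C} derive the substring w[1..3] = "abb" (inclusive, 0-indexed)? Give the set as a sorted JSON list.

CNF form of G:
  S -> S A | T0 C | T0 T1 | T1 B
  A -> T0 T0
  B -> T0 T0 | b
  C -> T0 T0
  T0 -> b
  T1 -> a

Fill CYK table bottom-up — only the sub-triangle for w[1..3]:
  T[1,1] 'a' = {T1}  orig:{}
  T[2,2] 'b' = {B,T0}  orig:{B}
  T[3,3] 'b' = {B,T0}  orig:{B}
  T[1,2] 'ab' = {S}
  T[2,3] 'bb' = {A,B,C}
  T[1,3] 'abb' = {S}

Original NTs in T[1,3] deriving "abb": ["S"]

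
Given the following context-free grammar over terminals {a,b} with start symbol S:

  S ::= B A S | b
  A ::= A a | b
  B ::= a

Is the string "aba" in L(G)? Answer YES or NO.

Convert to CNF:
  S -> B X1 | b
  A -> A T0 | b
  B -> a
  T0 -> a
  X1 -> A S

CYK fill:
  cell(0,0) a: {B,T0}  orig:{B}
  cell(1,1) b: {A,S}
  cell(2,2) a: {B,T0}  orig:{B}
  cell(0,1) ab: ∅
  cell(1,2) ba: {A}
  cell(0,2) aba: ∅

S ∉ T[0,2] ⇒ NO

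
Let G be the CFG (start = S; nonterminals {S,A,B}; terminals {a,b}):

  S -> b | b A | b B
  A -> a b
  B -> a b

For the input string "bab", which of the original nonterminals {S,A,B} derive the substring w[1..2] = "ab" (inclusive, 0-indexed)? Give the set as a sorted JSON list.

CNF form of G:
  S -> T1 A | T1 B | b
  A -> T0 T1
  B -> T0 T1
  T0 -> a
  T1 -> b

CYK fill — only the sub-triangle for w[1..2]:
  T[1,1] 'a' = {T0}  orig:{}
  T[2,2] 'b' = {S,T1}  orig:{S}
  T[1,2] 'ab' = {A,B}

Original NTs in T[1,2] deriving "ab": ["A", "B"]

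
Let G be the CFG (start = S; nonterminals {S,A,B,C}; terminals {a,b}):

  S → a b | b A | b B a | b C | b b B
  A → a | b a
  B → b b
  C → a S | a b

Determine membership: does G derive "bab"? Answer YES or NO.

CNF form of G:
  S -> T0 A | T0 C | T0 X2 | T0 X3 | T1 T0
  A -> T0 T1 | a
  B -> T0 T0
  C -> T1 S | T1 T0
  T0 -> b
  T1 -> a
  X2 -> B T1
  X3 -> T0 B

CYK fill:
  cell(0,0) b: {T0}  orig:{}
  cell(1,1) a: {A,T1}  orig:{A}
  cell(2,2) b: {T0}  orig:{}
  cell(0,1) ba: {A,S}
  cell(1,2) ab: {C,S}
  cell(0,2) bab: {S}

S ∈ T[0,2] ⇒ YES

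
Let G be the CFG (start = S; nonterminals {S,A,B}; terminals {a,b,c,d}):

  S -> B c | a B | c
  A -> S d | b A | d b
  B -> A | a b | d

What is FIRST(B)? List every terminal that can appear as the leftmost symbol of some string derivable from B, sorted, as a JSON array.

Compute FIRST by fixpoint:
round 1:
  A via A→b A: +{b}
  A via A→d b: +{d}
  B via B→A: +{b,d}
  B via B→a b: +{a}
  S via S→B c: +{a,b,d}
  S via S→c: +{c}
  S: {a,b,c,d}  A: {b,d}  B: {a,b,d}
round 2:
  A via A→S d: +{a,c}
  B via B→A: +{c}
  S: {a,b,c,d}  A: {a,b,c,d}  B: {a,b,c,d}
round 3: (no change)
  S: {a,b,c,d}  A: {a,b,c,d}  B: {a,b,c,d}

FIRST(B) = ["a", "b", "c", "d"]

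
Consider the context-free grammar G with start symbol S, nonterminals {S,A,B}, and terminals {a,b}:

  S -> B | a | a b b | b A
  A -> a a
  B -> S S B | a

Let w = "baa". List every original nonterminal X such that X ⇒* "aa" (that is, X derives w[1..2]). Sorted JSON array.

Convert to CNF:
  S -> S X3 | T0 X4 | T1 A | a
  A -> T0 T0
  B -> S X2 | a
  T0 -> a
  T1 -> b
  X2 -> S B
  X3 -> S B
  X4 -> T1 T1

Fill CYK table bottom-up — only the sub-triangle for w[1..2]:
  [1..1]={B,S,T0}  "a"  orig:{B,S}
  [2..2]={B,S,T0}  "a"  orig:{B,S}
  [1..2]={A,X2,X3}  "aa"  orig:{A}

Original NTs in T[1,2] deriving "aa": ["A"]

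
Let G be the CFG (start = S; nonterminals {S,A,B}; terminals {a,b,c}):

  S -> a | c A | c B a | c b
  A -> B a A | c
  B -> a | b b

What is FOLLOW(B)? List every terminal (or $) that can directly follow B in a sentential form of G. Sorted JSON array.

Compute FIRST by fixpoint:
[1]
  A via A→c: +{c}
  B via B→a: +{a}
  B via B→b b: +{b}
  S via S→a: +{a}
  S via S→c A: +{c}
  S: {a,c}  A: {c}  B: {a,b}
[2]
  A via A→B a A: +{a,b}
  S: {a,c}  A: {a,b,c}  B: {a,b}
[3] done
  S: {a,c}  A: {a,b,c}  B: {a,b}

FOLLOW sets:
initialize: $ ∈ FOLLOW(S)
[1]
  A→B a A: FOLLOW(B) ⊇ FIRST(a) = {a}; new: +{a}
  S→c A: FOLLOW(A) ⊇ FOLLOW(S) ⊇ {$}; new: +{$}
  FOLLOW[S]={$}  FOLLOW[A]={$}  FOLLOW[B]={a}
[2] (no change)
  FOLLOW[S]={$}  FOLLOW[A]={$}  FOLLOW[B]={a}

FOLLOW(B) = ["a"]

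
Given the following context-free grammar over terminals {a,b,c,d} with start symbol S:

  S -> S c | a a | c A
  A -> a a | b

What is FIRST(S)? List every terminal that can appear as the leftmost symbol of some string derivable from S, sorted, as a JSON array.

FIRST sets, iterate to fixpoint:
iter 1:
  A via A→a a: +{a}
  A via A→b: +{b}
  S via S→a a: +{a}
  S via S→c A: +{c}
  S: {a,c}  A: {a,b}
iter 2: done
  S: {a,c}  A: {a,b}

FIRST(S) = ["a", "c"]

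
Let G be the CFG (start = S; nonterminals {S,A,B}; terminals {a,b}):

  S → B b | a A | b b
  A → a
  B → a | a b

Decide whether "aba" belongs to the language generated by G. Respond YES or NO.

CNF form of G:
  S -> B T1 | T0 A | T1 T1
  A -> a
  B -> T0 T1 | a
  T0 -> a
  T1 -> b

Fill CYK table bottom-up:
  [0..0]={A,B,T0}  "a"  orig:{A,B}
  [1..1]={T1}  "b"  orig:{}
  [2..2]={A,B,T0}  "a"  orig:{A,B}
  [0..1]={B,S}  "ab"
  [1..2]=∅  "ba"
  [0..2]=∅  "aba"

S ∉ T[0,2] ⇒ NO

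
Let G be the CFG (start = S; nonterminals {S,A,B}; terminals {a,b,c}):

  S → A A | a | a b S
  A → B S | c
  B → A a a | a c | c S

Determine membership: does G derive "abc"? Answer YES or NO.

CNF form of G:
  S -> A A | T0 X4 | a
  A -> B S | c
  B -> A X3 | T0 T1 | T1 S
  T0 -> a
  T1 -> c
  T2 -> b
  X3 -> T0 T0
  X4 -> T2 S

Fill CYK table bottom-up:
  T[0,0] 'a' = {S,T0}  orig:{S}
  T[1,1] 'b' = {T2}  orig:{}
  T[2,2] 'c' = {A,T1}  orig:{A}
  T[0,1] 'ab' = ∅
  T[1,2] 'bc' = ∅
  T[0,2] 'abc' = ∅

S ∉ T[0,2] ⇒ NO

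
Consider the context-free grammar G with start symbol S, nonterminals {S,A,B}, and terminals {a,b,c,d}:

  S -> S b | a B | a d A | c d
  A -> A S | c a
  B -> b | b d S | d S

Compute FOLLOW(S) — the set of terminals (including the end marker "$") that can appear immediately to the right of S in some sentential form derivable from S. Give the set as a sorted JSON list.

FIRST iteration:
round 1:
  A via A→c a: +{c}
  B via B→b: +{b}
  B via B→d S: +{d}
  S via S→a B: +{a}
  S via S→c d: +{c}
  S: {a,c}  A: {c}  B: {b,d}
round 2: (stable)
  S: {a,c}  A: {c}  B: {b,d}

FOLLOW iteration:
FOLLOW(S) := {$}
iter 1:
  A→A S: FOLLOW(A) ⊇ FIRST(S) = {a,c}; new: +{a,c}
  A→A S: FOLLOW(S) ⊇ FOLLOW(A) ⊇ {a,c}; new: +{a,c}
  S→S b: FOLLOW(S) ⊇ FIRST(b) = {b}; new: +{b}
  S→a B: FOLLOW(B) ⊇ FOLLOW(S) ⊇ {$,a,b,c}; new: +{$,a,b,c}
  S→a d A: FOLLOW(A) ⊇ FOLLOW(S) ⊇ {$,a,b,c}; new: +{$,b}
  S: {$,a,b,c}  A: {$,a,b,c}  B: {$,a,b,c}
iter 2: — fixpoint
  S: {$,a,b,c}  A: {$,a,b,c}  B: {$,a,b,c}

FOLLOW(S) = ["$", "a", "b", "c"]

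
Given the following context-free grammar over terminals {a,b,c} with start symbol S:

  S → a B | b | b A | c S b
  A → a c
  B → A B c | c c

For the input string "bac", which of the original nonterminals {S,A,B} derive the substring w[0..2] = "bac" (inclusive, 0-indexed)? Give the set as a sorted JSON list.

Convert to CNF:
  S -> T0 B | T1 X4 | T2 A | b
  A -> T0 T1
  B -> A X3 | T1 T1
  T0 -> a
  T1 -> c
  T2 -> b
  X3 -> B T1
  X4 -> S T2

CYK table (by increasing span) (cells [i..j] with 0 ≤ i ≤ j ≤ 2 only):
  cell(0,0) b: {S,T2}  orig:{S}
  cell(1,1) a: {T0}  orig:{}
  cell(2,2) c: {T1}  orig:{}
  cell(0,1) ba: ∅
  cell(1,2) ac: {A}
  cell(0,2) bac: {S}

Original NTs in T[0,2] deriving "bac": ["S"]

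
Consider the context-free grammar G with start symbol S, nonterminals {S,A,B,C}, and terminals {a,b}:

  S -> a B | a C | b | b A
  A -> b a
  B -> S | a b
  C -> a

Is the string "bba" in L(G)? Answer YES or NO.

CNF form of G:
  S -> T0 A | T1 B | T1 C | b
  A -> T0 T1
  B -> T0 A | T1 B | T1 C | T1 T0 | b
  C -> a
  T0 -> b
  T1 -> a

CYK fill:
  T[0,0] 'b' = {B,S,T0}  orig:{B,S}
  T[1,1] 'b' = {B,S,T0}  orig:{B,S}
  T[2,2] 'a' = {C,T1}  orig:{C}
  T[0,1] 'bb' = ∅
  T[1,2] 'ba' = {A}
  T[0,2] 'bba' = {B,S}

S ∈ T[0,2] ⇒ YES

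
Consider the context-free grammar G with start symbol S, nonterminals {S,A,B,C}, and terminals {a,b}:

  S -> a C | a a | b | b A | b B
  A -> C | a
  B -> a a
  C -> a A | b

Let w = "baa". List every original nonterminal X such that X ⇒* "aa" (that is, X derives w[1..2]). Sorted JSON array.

Convert to CNF:
  S -> T0 C | T0 T0 | T1 A | T1 B | b
  A -> T0 A | a | b
  B -> T0 T0
  C -> T0 A | b
  T0 -> a
  T1 -> b

CYK fill — only the sub-triangle for w[1..2]:
  T[1,1] 'a' = {A,T0}  orig:{A}
  T[2,2] 'a' = {A,T0}  orig:{A}
  T[1,2] 'aa' = {A,B,C,S}

Original NTs in T[1,2] deriving "aa": ["A", "B", "C", "S"]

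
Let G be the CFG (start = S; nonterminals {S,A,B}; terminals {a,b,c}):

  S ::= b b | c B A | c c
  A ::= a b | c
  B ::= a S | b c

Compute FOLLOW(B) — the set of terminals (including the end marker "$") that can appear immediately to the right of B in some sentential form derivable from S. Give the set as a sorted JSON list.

FIRST iteration:
[1]
  A via A→a b: +{a}
  A via A→c: +{c}
  B via B→a S: +{a}
  B via B→b c: +{b}
  S via S→b b: +{b}
  S via S→c B A: +{c}
  FIRST(S)={b,c}  FIRST(A)={a,c}  FIRST(B)={a,b}
[2] (no change)
  FIRST(S)={b,c}  FIRST(A)={a,c}  FIRST(B)={a,b}

FOLLOW sets:
initialize: $ ∈ FOLLOW(S)
iter 1:
  S→c B A: FOLLOW(B) ⊇ FIRST(A) = {a,c}; new: +{a,c}
  S→c B A: FOLLOW(A) ⊇ FOLLOW(S) ⊇ {$}; new: +{$}
  S: {$}  A: {$}  B: {a,c}
iter 2:
  B→a S: FOLLOW(S) ⊇ FOLLOW(B) ⊇ {a,c}; new: +{a,c}
  S→c B A: FOLLOW(A) ⊇ FOLLOW(S) ⊇ {$,a,c}; new: +{a,c}
  S: {$,a,c}  A: {$,a,c}  B: {a,c}
iter 3: (no change)
  S: {$,a,c}  A: {$,a,c}  B: {a,c}

FOLLOW(B) = ["a", "c"]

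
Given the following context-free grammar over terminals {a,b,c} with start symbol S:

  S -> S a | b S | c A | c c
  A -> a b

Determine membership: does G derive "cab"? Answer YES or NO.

Convert to CNF:
  S -> S T0 | T1 S | T2 A | T2 T2
  A -> T0 T1
  T0 -> a
  T1 -> b
  T2 -> c

CYK fill:
  T[0,0] 'c' = {T2}  orig:{}
  T[1,1] 'a' = {T0}  orig:{}
  T[2,2] 'b' = {T1}  orig:{}
  T[0,1] 'ca' = ∅
  T[1,2] 'ab' = {A}
  T[0,2] 'cab' = {S}

S ∈ T[0,2] ⇒ YES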